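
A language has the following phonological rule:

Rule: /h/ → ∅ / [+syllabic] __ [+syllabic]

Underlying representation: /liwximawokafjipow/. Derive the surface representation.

liwximawokafjipow

No segment of /liwximawokafjipow/ meets the structural description of the rule, so the form surfaces unchanged.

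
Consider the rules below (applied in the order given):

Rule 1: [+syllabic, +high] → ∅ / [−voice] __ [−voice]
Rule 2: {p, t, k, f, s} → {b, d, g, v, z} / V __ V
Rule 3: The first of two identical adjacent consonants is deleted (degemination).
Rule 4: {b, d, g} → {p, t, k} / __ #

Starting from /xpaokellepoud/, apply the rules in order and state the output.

xpaogelebout

Rule 1 (high vowel syncope): no segment meets the environment; /xpaokellepoud/ is unchanged.
Rule 2 (intervocalic voicing): /k/ is a voiceless obstruent between vowels /o/ and /e/, so it voices to [g]. /p/ is a voiceless obstruent between vowels /e/ and /o/, so it voices to [b]. /xpaokellepoud/ → xpaogelleboud.
Rule 3 (degemination): /ll/ is a geminate; the first /l/ deletes. /xpaogelleboud/ → xpaogeleboud.
Rule 4 (final devoicing): /d/ is a voiced stop in word-final position, so it devoices to [t]. /xpaogeleboud/ → xpaogelebout.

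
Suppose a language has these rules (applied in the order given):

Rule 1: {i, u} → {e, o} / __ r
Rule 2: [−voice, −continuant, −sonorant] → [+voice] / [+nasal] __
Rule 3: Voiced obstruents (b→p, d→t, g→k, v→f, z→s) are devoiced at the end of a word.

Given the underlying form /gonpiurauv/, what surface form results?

gonbiorauf

Rule 1 (pre-rhotic lowering): /u/ is a high vowel immediately before /r/, so it lowers to [o]. /gonpiurauv/ → gonpiorauv.
Rule 2 (post-nasal voicing): /p/ is a voiceless stop immediately after the nasal /n/, so it voices to [b]. /gonpiorauv/ → gonbiorauv.
Rule 3 (final devoicing): /v/ is a voiced obstruent in word-final position, so it devoices to [f]. /gonbiorauv/ → gonbiorauf.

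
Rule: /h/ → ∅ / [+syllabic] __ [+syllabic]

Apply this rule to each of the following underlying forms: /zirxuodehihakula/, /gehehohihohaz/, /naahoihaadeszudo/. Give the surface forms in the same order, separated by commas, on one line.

/zirxuodehihakula/: /h/ occurs between vowels /e/ and /i/, so it deletes. /h/ occurs between vowels /i/ and /a/, so it deletes. → [zirxuodeiakula].
/gehehohihohaz/: /h/ occurs between vowels /e/ and /e/, so it deletes. /h/ occurs between vowels /e/ and /o/, so it deletes. /h/ occurs between vowels /o/ and /i/, so it deletes. /h/ occurs between vowels /i/ and /o/, so it deletes. /h/ occurs between vowels /o/ and /a/, so it deletes. → [geeoioaz].
/naahoihaadeszudo/: /h/ occurs between vowels /a/ and /o/, so it deletes. /h/ occurs between vowels /i/ and /a/, so it deletes. → [naaoiaadeszudo].

zirxuodeiakula, geeoioaz, naaoiaadeszudo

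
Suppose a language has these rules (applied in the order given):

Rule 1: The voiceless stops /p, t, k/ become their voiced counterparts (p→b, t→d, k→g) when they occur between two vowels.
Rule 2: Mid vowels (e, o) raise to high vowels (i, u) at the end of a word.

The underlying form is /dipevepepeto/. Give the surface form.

Rule 1 (intervocalic voicing): /p/ is a voiceless stop between vowels /i/ and /e/, so it voices to [b]. /p/ is a voiceless stop between vowels /e/ and /e/, so it voices to [b]. /p/ is a voiceless stop between vowels /e/ and /e/, so it voices to [b]. /t/ is a voiceless stop between vowels /e/ and /o/, so it voices to [d]. /dipevepepeto/ → dibevebebedo.
Rule 2 (final vowel raising): /o/ is a mid vowel in word-final position, so it raises to [u]. /dibevebebedo/ → dibevebebedu.

dibevebebedu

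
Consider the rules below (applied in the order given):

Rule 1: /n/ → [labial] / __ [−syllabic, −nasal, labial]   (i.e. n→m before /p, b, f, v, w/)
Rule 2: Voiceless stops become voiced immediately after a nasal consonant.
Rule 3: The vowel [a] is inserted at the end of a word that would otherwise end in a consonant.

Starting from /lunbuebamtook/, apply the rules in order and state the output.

Rule 1 (nasal place assimilation): /n/ precedes the labial consonant /b/, so it assimilates in place to [m]. /lunbuebamtook/ → lumbuebamtook.
Rule 2 (post-nasal voicing): /t/ is a voiceless stop immediately after the nasal /m/, so it voices to [d]. /lumbuebamtook/ → lumbuebamdook.
Rule 3 (final a-epenthesis): the form ends in the consonant /k/, so [a] is inserted word-finally. /lumbuebamdook/ → lumbuebamdooka.

lumbuebamdooka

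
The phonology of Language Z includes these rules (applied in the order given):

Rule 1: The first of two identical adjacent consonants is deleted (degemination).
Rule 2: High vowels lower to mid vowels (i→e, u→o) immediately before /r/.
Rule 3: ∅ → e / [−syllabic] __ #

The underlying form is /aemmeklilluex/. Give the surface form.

Rule 1 (degemination): /mm/ is a geminate; the first /m/ deletes. /ll/ is a geminate; the first /l/ deletes. /aemmeklilluex/ → aemekliluex.
Rule 2 (pre-rhotic lowering): no segment meets the environment; /aemekliluex/ is unchanged.
Rule 3 (final e-epenthesis): the form ends in the consonant /x/, so [e] is inserted word-finally. /aemekliluex/ → aemekliluexe.

aemekliluexe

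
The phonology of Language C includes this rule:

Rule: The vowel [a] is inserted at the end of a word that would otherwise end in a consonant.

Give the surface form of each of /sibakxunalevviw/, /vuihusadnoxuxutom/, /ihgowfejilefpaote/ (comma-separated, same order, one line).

sibakxunalevviwa, vuihusadnoxuxutoma, ihgowfejilefpaote

/sibakxunalevviw/: the form ends in the consonant /w/, so [a] is inserted word-finally. → [sibakxunalevviwa].
/vuihusadnoxuxutom/: the form ends in the consonant /m/, so [a] is inserted word-finally. → [vuihusadnoxuxutoma].
/ihgowfejilefpaote/: the rule's environment is not met; surfaces unchanged as [ihgowfejilefpaote].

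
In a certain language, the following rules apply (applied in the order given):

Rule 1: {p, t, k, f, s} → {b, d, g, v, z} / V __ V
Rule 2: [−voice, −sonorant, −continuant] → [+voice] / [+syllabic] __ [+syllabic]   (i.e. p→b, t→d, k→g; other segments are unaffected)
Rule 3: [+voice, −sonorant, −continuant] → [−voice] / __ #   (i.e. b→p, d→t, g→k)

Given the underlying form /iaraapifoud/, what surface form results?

Rule 1 (intervocalic voicing): /p/ is a voiceless obstruent between vowels /a/ and /i/, so it voices to [b]. /f/ is a voiceless obstruent between vowels /i/ and /o/, so it voices to [v]. /iaraapifoud/ → iaraabivoud.
Rule 2 (intervocalic voicing): no segment meets the environment; /iaraabivoud/ is unchanged.
Rule 3 (final devoicing): /d/ is a voiced stop in word-final position, so it devoices to [t]. /iaraabivoud/ → iaraabivout.

iaraabivout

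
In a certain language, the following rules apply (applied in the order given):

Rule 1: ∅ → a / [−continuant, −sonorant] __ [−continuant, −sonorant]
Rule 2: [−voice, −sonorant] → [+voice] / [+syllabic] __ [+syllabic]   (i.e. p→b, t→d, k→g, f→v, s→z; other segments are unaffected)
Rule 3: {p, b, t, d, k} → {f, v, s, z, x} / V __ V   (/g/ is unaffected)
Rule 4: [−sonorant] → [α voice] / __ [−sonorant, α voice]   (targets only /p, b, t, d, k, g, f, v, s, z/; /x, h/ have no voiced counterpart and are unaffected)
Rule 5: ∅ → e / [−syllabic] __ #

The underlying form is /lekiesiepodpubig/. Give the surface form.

Rule 1 (stop-cluster a-epenthesis): /d/ and /p/ form a stop–stop cluster, so [a] is inserted between them. /lekiesiepodpubig/ → lekiesiepodapubig.
Rule 2 (intervocalic voicing): /k/ is a voiceless obstruent between vowels /e/ and /i/, so it voices to [g]. /s/ is a voiceless obstruent between vowels /e/ and /i/, so it voices to [z]. /p/ is a voiceless obstruent between vowels /e/ and /o/, so it voices to [b]. /p/ is a voiceless obstruent between vowels /a/ and /u/, so it voices to [b]. /lekiesiepodapubig/ → legieziebodabubig.
Rule 3 (intervocalic spirantization): /b/ is a stop between vowels /e/ and /o/, so it spirantizes to the fricative [v]. /d/ is a stop between vowels /o/ and /a/, so it spirantizes to the fricative [z]. /b/ is a stop between vowels /a/ and /u/, so it spirantizes to the fricative [v]. /b/ is a stop between vowels /u/ and /i/, so it spirantizes to the fricative [v]. /legieziebodabubig/ → legiezievozavuvig.
Rule 4 (regressive voicing assimilation): no segment meets the environment; /legiezievozavuvig/ is unchanged.
Rule 5 (final e-epenthesis): the form ends in the consonant /g/, so [e] is inserted word-finally. /legiezievozavuvig/ → legiezievozavuvige.

legiezievozavuvige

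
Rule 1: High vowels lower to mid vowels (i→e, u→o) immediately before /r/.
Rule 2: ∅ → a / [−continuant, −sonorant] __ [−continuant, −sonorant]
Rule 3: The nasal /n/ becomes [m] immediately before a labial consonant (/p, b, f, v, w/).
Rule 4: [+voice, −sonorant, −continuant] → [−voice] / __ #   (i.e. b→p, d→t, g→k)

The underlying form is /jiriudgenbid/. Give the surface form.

Rule 1 (pre-rhotic lowering): /i/ is a high vowel immediately before /r/, so it lowers to [e]. /jiriudgenbid/ → jeriudgenbid.
Rule 2 (stop-cluster a-epenthesis): /d/ and /g/ form a stop–stop cluster, so [a] is inserted between them. /jeriudgenbid/ → jeriudagenbid.
Rule 3 (nasal place assimilation): /n/ precedes the labial consonant /b/, so it assimilates in place to [m]. /jeriudagenbid/ → jeriudagembid.
Rule 4 (final devoicing): /d/ is a voiced stop in word-final position, so it devoices to [t]. /jeriudagembid/ → jeriudagembit.

jeriudagembit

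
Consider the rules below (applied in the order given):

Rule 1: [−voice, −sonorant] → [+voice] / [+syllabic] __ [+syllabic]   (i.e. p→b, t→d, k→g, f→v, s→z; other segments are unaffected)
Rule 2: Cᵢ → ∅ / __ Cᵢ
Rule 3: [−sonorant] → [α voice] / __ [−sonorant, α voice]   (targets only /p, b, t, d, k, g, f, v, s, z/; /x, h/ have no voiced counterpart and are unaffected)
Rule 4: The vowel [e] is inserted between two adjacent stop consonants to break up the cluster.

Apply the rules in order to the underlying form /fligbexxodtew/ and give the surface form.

Rule 1 (intervocalic voicing): no segment meets the environment; /fligbexxodtew/ is unchanged.
Rule 2 (degemination): /xx/ is a geminate; the first /x/ deletes. /fligbexxodtew/ → fligbexodtew.
Rule 3 (regressive voicing assimilation): /d/ precedes the voiceless obstruent /t/, so it devoices to [t] by assimilation. /fligbexodtew/ → fligbexottew.
Rule 4 (stop-cluster e-epenthesis): /g/ and /b/ form a stop–stop cluster, so [e] is inserted between them. /t/ and /t/ form a stop–stop cluster, so [e] is inserted between them. /fligbexottew/ → fligebexotetew.

fligebexotetew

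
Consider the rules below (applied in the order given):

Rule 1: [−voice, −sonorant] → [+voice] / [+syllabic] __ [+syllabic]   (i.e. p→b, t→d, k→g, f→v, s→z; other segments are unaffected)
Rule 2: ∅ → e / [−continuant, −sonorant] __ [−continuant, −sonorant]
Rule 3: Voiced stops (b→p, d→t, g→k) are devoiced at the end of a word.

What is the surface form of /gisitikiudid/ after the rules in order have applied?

gizidigiudit

Rule 1 (intervocalic voicing): /s/ is a voiceless obstruent between vowels /i/ and /i/, so it voices to [z]. /t/ is a voiceless obstruent between vowels /i/ and /i/, so it voices to [d]. /k/ is a voiceless obstruent between vowels /i/ and /i/, so it voices to [g]. /gisitikiudid/ → gizidigiudid.
Rule 2 (stop-cluster e-epenthesis): no segment meets the environment; /gizidigiudid/ is unchanged.
Rule 3 (final devoicing): /d/ is a voiced stop in word-final position, so it devoices to [t]. /gizidigiudid/ → gizidigiudit.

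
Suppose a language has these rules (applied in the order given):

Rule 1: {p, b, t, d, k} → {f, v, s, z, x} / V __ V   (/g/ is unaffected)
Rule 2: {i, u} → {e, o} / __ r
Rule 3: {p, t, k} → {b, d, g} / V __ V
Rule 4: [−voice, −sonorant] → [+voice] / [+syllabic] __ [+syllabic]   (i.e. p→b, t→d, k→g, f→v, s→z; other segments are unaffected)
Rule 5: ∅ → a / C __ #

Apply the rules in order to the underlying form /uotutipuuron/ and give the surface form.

Rule 1 (intervocalic spirantization): /t/ is a stop between vowels /o/ and /u/, so it spirantizes to the fricative [s]. /t/ is a stop between vowels /u/ and /i/, so it spirantizes to the fricative [s]. /p/ is a stop between vowels /i/ and /u/, so it spirantizes to the fricative [f]. /uotutipuuron/ → uosusifuuron.
Rule 2 (pre-rhotic lowering): /u/ is a high vowel immediately before /r/, so it lowers to [o]. /uosusifuuron/ → uosusifuoron.
Rule 3 (intervocalic voicing): no segment meets the environment; /uosusifuoron/ is unchanged.
Rule 4 (intervocalic voicing): /s/ is a voiceless obstruent between vowels /o/ and /u/, so it voices to [z]. /s/ is a voiceless obstruent between vowels /u/ and /i/, so it voices to [z]. /f/ is a voiceless obstruent between vowels /i/ and /u/, so it voices to [v]. /uosusifuoron/ → uozuzivuoron.
Rule 5 (final a-epenthesis): the form ends in the consonant /n/, so [a] is inserted word-finally. /uozuzivuoron/ → uozuzivuorona.

uozuzivuorona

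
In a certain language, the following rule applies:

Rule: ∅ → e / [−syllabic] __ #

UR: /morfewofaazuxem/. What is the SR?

the form ends in the consonant /m/, so [e] is inserted word-finally.
Surface form: [morfewofaazuxeme].

morfewofaazuxeme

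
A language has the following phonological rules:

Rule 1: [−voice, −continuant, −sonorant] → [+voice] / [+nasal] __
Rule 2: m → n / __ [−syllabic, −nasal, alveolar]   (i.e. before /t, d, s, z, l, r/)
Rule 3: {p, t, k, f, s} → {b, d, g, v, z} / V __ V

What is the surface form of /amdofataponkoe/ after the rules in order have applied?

andovadabongoe

Rule 1 (post-nasal voicing): /k/ is a voiceless stop immediately after the nasal /n/, so it voices to [g]. /amdofataponkoe/ → amdofatapongoe.
Rule 2 (nasal place assimilation): /m/ precedes the alveolar consonant /d/, so it assimilates in place to [n]. /amdofatapongoe/ → andofatapongoe.
Rule 3 (intervocalic voicing): /f/ is a voiceless obstruent between vowels /o/ and /a/, so it voices to [v]. /t/ is a voiceless obstruent between vowels /a/ and /a/, so it voices to [d]. /p/ is a voiceless obstruent between vowels /a/ and /o/, so it voices to [b]. /andofatapongoe/ → andovadabongoe.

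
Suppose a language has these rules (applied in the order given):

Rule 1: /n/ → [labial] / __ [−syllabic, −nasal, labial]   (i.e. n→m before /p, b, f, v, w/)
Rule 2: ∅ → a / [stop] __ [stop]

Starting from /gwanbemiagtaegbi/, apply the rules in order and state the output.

gwambemiagataegabi

Rule 1 (nasal place assimilation): /n/ precedes the labial consonant /b/, so it assimilates in place to [m]. /gwanbemiagtaegbi/ → gwambemiagtaegbi.
Rule 2 (stop-cluster a-epenthesis): /g/ and /t/ form a stop–stop cluster, so [a] is inserted between them. /g/ and /b/ form a stop–stop cluster, so [a] is inserted between them. /gwambemiagtaegbi/ → gwambemiagataegabi.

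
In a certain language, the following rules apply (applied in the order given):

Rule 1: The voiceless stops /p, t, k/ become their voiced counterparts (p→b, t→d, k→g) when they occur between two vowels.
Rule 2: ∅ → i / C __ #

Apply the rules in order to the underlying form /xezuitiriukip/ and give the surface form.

Rule 1 (intervocalic voicing): /t/ is a voiceless stop between vowels /i/ and /i/, so it voices to [d]. /k/ is a voiceless stop between vowels /u/ and /i/, so it voices to [g]. /xezuitiriukip/ → xezuidiriugip.
Rule 2 (final i-epenthesis): the form ends in the consonant /p/, so [i] is inserted word-finally. /xezuidiriugip/ → xezuidiriugipi.

xezuidiriugipi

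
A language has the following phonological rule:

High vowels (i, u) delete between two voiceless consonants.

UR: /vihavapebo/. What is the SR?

No segment of /vihavapebo/ meets the structural description of the rule, so the form surfaces unchanged.

vihavapebo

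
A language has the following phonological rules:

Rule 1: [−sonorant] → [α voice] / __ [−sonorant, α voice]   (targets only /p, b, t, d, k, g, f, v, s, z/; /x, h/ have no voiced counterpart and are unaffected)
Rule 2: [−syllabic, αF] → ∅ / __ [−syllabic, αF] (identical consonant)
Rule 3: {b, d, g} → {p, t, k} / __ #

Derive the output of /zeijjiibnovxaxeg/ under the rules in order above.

Rule 1 (regressive voicing assimilation): /v/ precedes the voiceless obstruent /x/, so it devoices to [f] by assimilation. /zeijjiibnovxaxeg/ → zeijjiibnofxaxeg.
Rule 2 (degemination): /jj/ is a geminate; the first /j/ deletes. /zeijjiibnofxaxeg/ → zeijiibnofxaxeg.
Rule 3 (final devoicing): /g/ is a voiced stop in word-final position, so it devoices to [k]. /zeijiibnofxaxeg/ → zeijiibnofxaxek.

zeijiibnofxaxek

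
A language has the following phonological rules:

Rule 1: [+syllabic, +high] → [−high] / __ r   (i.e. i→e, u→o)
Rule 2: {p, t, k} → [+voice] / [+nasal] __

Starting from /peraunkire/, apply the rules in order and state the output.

peraungere

Rule 1 (pre-rhotic lowering): /i/ is a high vowel immediately before /r/, so it lowers to [e]. /peraunkire/ → peraunkere.
Rule 2 (post-nasal voicing): /k/ is a voiceless stop immediately after the nasal /n/, so it voices to [g]. /peraunkere/ → peraungere.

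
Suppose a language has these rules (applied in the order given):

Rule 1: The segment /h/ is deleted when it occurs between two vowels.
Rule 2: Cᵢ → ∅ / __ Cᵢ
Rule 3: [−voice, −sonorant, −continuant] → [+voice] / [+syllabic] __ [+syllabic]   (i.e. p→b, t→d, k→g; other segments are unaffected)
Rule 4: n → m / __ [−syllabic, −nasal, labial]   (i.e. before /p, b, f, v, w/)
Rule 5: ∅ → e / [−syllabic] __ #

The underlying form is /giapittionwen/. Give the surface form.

Rule 1 (intervocalic h-deletion): no segment meets the environment; /giapittionwen/ is unchanged.
Rule 2 (degemination): /tt/ is a geminate; the first /t/ deletes. /giapittionwen/ → giapitionwen.
Rule 3 (intervocalic voicing): /p/ is a voiceless stop between vowels /a/ and /i/, so it voices to [b]. /t/ is a voiceless stop between vowels /i/ and /i/, so it voices to [d]. /giapitionwen/ → giabidionwen.
Rule 4 (nasal place assimilation): /n/ precedes the labial consonant /w/, so it assimilates in place to [m]. /giabidionwen/ → giabidiomwen.
Rule 5 (final e-epenthesis): the form ends in the consonant /n/, so [e] is inserted word-finally. /giabidiomwen/ → giabidiomwene.

giabidiomwene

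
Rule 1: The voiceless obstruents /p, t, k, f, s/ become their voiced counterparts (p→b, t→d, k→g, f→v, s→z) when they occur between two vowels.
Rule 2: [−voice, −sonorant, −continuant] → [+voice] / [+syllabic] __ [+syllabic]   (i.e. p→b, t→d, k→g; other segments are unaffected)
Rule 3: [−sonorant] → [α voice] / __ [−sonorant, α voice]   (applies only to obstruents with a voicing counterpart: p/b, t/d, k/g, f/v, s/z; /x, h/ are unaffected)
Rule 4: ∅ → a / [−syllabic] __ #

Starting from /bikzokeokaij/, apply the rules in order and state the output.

bigzogeogaija

Rule 1 (intervocalic voicing): /k/ is a voiceless obstruent between vowels /o/ and /e/, so it voices to [g]. /k/ is a voiceless obstruent between vowels /o/ and /a/, so it voices to [g]. /bikzokeokaij/ → bikzogeogaij.
Rule 2 (intervocalic voicing): no segment meets the environment; /bikzogeogaij/ is unchanged.
Rule 3 (regressive voicing assimilation): /k/ precedes the voiced obstruent /z/, so it voices to [g] by assimilation. /bikzogeogaij/ → bigzogeogaij.
Rule 4 (final a-epenthesis): the form ends in the consonant /j/, so [a] is inserted word-finally. /bigzogeogaij/ → bigzogeogaija.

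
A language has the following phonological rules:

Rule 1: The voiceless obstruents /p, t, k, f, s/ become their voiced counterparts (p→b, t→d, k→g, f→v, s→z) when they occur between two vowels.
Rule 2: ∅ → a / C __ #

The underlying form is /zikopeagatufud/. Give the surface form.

zigobeagaduvuda

Rule 1 (intervocalic voicing): /k/ is a voiceless obstruent between vowels /i/ and /o/, so it voices to [g]. /p/ is a voiceless obstruent between vowels /o/ and /e/, so it voices to [b]. /t/ is a voiceless obstruent between vowels /a/ and /u/, so it voices to [d]. /f/ is a voiceless obstruent between vowels /u/ and /u/, so it voices to [v]. /zikopeagatufud/ → zigobeagaduvud.
Rule 2 (final a-epenthesis): the form ends in the consonant /d/, so [a] is inserted word-finally. /zigobeagaduvud/ → zigobeagaduvuda.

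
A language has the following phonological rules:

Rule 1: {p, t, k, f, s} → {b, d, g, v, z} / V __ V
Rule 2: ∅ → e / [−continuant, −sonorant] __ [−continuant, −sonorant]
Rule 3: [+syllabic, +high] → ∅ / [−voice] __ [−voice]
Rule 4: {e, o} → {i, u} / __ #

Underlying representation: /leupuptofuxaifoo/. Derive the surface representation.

leubupetovuxaivou

Rule 1 (intervocalic voicing): /p/ is a voiceless obstruent between vowels /u/ and /u/, so it voices to [b]. /f/ is a voiceless obstruent between vowels /o/ and /u/, so it voices to [v]. /f/ is a voiceless obstruent between vowels /i/ and /o/, so it voices to [v]. /leupuptofuxaifoo/ → leubuptovuxaivoo.
Rule 2 (stop-cluster e-epenthesis): /p/ and /t/ form a stop–stop cluster, so [e] is inserted between them. /leubuptovuxaivoo/ → leubupetovuxaivoo.
Rule 3 (high vowel syncope): no segment meets the environment; /leubupetovuxaivoo/ is unchanged.
Rule 4 (final vowel raising): /o/ is a mid vowel in word-final position, so it raises to [u]. /leubupetovuxaivoo/ → leubupetovuxaivou.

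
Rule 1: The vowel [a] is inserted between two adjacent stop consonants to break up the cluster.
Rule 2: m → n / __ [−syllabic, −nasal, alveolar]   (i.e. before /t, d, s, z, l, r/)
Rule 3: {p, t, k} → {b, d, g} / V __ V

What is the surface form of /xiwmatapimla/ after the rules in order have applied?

xiwmadabinla

Rule 1 (stop-cluster a-epenthesis): no segment meets the environment; /xiwmatapimla/ is unchanged.
Rule 2 (nasal place assimilation): /m/ precedes the alveolar consonant /l/, so it assimilates in place to [n]. /xiwmatapimla/ → xiwmatapinla.
Rule 3 (intervocalic voicing): /t/ is a voiceless stop between vowels /a/ and /a/, so it voices to [d]. /p/ is a voiceless stop between vowels /a/ and /i/, so it voices to [b]. /xiwmatapinla/ → xiwmadabinla.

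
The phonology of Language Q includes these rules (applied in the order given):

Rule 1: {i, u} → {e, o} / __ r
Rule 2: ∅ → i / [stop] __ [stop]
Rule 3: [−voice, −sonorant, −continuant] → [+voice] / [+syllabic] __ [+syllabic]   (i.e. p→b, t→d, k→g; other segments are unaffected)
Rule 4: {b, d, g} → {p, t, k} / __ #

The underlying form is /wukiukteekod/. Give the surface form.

wugiugideegot

Rule 1 (pre-rhotic lowering): no segment meets the environment; /wukiukteekod/ is unchanged.
Rule 2 (stop-cluster i-epenthesis): /k/ and /t/ form a stop–stop cluster, so [i] is inserted between them. /wukiukteekod/ → wukiukiteekod.
Rule 3 (intervocalic voicing): /k/ is a voiceless stop between vowels /u/ and /i/, so it voices to [g]. /k/ is a voiceless stop between vowels /u/ and /i/, so it voices to [g]. /t/ is a voiceless stop between vowels /i/ and /e/, so it voices to [d]. /k/ is a voiceless stop between vowels /e/ and /o/, so it voices to [g]. /wukiukiteekod/ → wugiugideegod.
Rule 4 (final devoicing): /d/ is a voiced stop in word-final position, so it devoices to [t]. /wugiugideegod/ → wugiugideegot.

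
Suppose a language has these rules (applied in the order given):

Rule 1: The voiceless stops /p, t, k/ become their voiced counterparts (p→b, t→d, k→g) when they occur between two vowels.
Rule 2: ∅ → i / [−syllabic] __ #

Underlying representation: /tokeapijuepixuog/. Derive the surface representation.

togeabijuebixuogi

Rule 1 (intervocalic voicing): /k/ is a voiceless stop between vowels /o/ and /e/, so it voices to [g]. /p/ is a voiceless stop between vowels /a/ and /i/, so it voices to [b]. /p/ is a voiceless stop between vowels /e/ and /i/, so it voices to [b]. /tokeapijuepixuog/ → togeabijuebixuog.
Rule 2 (final i-epenthesis): the form ends in the consonant /g/, so [i] is inserted word-finally. /togeabijuebixuog/ → togeabijuebixuogi.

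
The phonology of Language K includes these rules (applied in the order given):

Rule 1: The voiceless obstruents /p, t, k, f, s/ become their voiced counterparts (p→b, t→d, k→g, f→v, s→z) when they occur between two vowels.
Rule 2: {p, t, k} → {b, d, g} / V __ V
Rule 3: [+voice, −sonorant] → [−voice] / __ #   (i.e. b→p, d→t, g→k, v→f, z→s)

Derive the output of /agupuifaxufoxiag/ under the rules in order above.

Rule 1 (intervocalic voicing): /p/ is a voiceless obstruent between vowels /u/ and /u/, so it voices to [b]. /f/ is a voiceless obstruent between vowels /i/ and /a/, so it voices to [v]. /f/ is a voiceless obstruent between vowels /u/ and /o/, so it voices to [v]. /agupuifaxufoxiag/ → agubuivaxuvoxiag.
Rule 2 (intervocalic voicing): no segment meets the environment; /agubuivaxuvoxiag/ is unchanged.
Rule 3 (final devoicing): /g/ is a voiced obstruent in word-final position, so it devoices to [k]. /agubuivaxuvoxiag/ → agubuivaxuvoxiak.

agubuivaxuvoxiak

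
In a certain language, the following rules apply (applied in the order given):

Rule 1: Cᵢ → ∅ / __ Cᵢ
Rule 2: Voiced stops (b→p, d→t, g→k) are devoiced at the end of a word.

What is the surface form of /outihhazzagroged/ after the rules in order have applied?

Rule 1 (degemination): /hh/ is a geminate; the first /h/ deletes. /zz/ is a geminate; the first /z/ deletes. /outihhazzagroged/ → outihazagroged.
Rule 2 (final devoicing): /d/ is a voiced stop in word-final position, so it devoices to [t]. /outihazagroged/ → outihazagroget.

outihazagroget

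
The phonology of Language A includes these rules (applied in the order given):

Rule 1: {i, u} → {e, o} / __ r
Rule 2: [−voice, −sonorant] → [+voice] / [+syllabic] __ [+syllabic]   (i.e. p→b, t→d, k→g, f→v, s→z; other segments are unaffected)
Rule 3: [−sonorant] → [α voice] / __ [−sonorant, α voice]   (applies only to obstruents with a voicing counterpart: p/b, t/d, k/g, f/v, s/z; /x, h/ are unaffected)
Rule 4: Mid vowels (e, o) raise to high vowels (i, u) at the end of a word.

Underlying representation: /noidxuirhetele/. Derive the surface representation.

noitxuerhedeli

Rule 1 (pre-rhotic lowering): /i/ is a high vowel immediately before /r/, so it lowers to [e]. /noidxuirhetele/ → noidxuerhetele.
Rule 2 (intervocalic voicing): /t/ is a voiceless obstruent between vowels /e/ and /e/, so it voices to [d]. /noidxuerhetele/ → noidxuerhedele.
Rule 3 (regressive voicing assimilation): /d/ precedes the voiceless obstruent /x/, so it devoices to [t] by assimilation. /noidxuerhedele/ → noitxuerhedele.
Rule 4 (final vowel raising): /e/ is a mid vowel in word-final position, so it raises to [i]. /noitxuerhedele/ → noitxuerhedeli.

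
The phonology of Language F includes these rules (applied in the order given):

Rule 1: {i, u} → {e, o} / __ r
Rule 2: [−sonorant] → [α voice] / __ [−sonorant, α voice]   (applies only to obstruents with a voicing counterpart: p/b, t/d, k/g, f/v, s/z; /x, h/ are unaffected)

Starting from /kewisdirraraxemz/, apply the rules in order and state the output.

Rule 1 (pre-rhotic lowering): /i/ is a high vowel immediately before /r/, so it lowers to [e]. /kewisdirraraxemz/ → kewisderraraxemz.
Rule 2 (regressive voicing assimilation): /s/ precedes the voiced obstruent /d/, so it voices to [z] by assimilation. /kewisderraraxemz/ → kewizderraraxemz.

kewizderraraxemz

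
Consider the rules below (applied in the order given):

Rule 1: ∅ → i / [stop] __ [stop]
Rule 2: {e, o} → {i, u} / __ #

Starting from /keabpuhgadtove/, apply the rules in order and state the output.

Rule 1 (stop-cluster i-epenthesis): /b/ and /p/ form a stop–stop cluster, so [i] is inserted between them. /d/ and /t/ form a stop–stop cluster, so [i] is inserted between them. /keabpuhgadtove/ → keabipuhgaditove.
Rule 2 (final vowel raising): /e/ is a mid vowel in word-final position, so it raises to [i]. /keabipuhgaditove/ → keabipuhgaditovi.

keabipuhgaditovi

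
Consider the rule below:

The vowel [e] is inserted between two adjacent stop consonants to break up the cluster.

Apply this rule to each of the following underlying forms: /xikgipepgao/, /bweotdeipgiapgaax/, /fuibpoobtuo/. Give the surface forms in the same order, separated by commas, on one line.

xikegipepegao, bweotedeipegiapegaax, fuibepoobetuo

/xikgipepgao/: /k/ and /g/ form a stop–stop cluster, so [e] is inserted between them. /p/ and /g/ form a stop–stop cluster, so [e] is inserted between them. → [xikegipepegao].
/bweotdeipgiapgaax/: /t/ and /d/ form a stop–stop cluster, so [e] is inserted between them. /p/ and /g/ form a stop–stop cluster, so [e] is inserted between them. /p/ and /g/ form a stop–stop cluster, so [e] is inserted between them. → [bweotedeipegiapegaax].
/fuibpoobtuo/: /b/ and /p/ form a stop–stop cluster, so [e] is inserted between them. /b/ and /t/ form a stop–stop cluster, so [e] is inserted between them. → [fuibepoobetuo].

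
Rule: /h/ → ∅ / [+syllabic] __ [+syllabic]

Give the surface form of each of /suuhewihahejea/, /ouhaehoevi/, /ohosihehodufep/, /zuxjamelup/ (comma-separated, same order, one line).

/suuhewihahejea/: /h/ occurs between vowels /u/ and /e/, so it deletes. /h/ occurs between vowels /i/ and /a/, so it deletes. /h/ occurs between vowels /a/ and /e/, so it deletes. → [suuewiaejea].
/ouhaehoevi/: /h/ occurs between vowels /u/ and /a/, so it deletes. /h/ occurs between vowels /e/ and /o/, so it deletes. → [ouaeoevi].
/ohosihehodufep/: /h/ occurs between vowels /o/ and /o/, so it deletes. /h/ occurs between vowels /i/ and /e/, so it deletes. /h/ occurs between vowels /e/ and /o/, so it deletes. → [oosieodufep].
/zuxjamelup/: the rule's environment is not met; surfaces unchanged as [zuxjamelup].

suuewiaejea, ouaeoevi, oosieodufep, zuxjamelup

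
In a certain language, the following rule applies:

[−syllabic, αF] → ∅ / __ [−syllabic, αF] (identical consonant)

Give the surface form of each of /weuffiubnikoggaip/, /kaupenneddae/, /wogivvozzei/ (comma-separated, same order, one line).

weufiubnikogaip, kaupenedae, wogivozei

/weuffiubnikoggaip/: /ff/ is a geminate; the first /f/ deletes. /gg/ is a geminate; the first /g/ deletes. → [weufiubnikogaip].
/kaupenneddae/: /nn/ is a geminate; the first /n/ deletes. /dd/ is a geminate; the first /d/ deletes. → [kaupenedae].
/wogivvozzei/: /vv/ is a geminate; the first /v/ deletes. /zz/ is a geminate; the first /z/ deletes. → [wogivozei].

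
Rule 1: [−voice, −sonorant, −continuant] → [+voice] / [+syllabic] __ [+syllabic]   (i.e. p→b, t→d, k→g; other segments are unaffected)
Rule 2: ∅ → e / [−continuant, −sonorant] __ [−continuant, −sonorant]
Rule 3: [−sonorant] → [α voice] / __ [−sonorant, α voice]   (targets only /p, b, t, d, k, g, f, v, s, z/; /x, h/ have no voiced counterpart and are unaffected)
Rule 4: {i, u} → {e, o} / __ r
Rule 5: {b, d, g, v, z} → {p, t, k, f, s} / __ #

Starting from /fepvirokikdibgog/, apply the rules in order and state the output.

febverogikedibegok

Rule 1 (intervocalic voicing): /k/ is a voiceless stop between vowels /o/ and /i/, so it voices to [g]. /fepvirokikdibgog/ → fepvirogikdibgog.
Rule 2 (stop-cluster e-epenthesis): /k/ and /d/ form a stop–stop cluster, so [e] is inserted between them. /b/ and /g/ form a stop–stop cluster, so [e] is inserted between them. /fepvirogikdibgog/ → fepvirogikedibegog.
Rule 3 (regressive voicing assimilation): /p/ precedes the voiced obstruent /v/, so it voices to [b] by assimilation. /fepvirogikedibegog/ → febvirogikedibegog.
Rule 4 (pre-rhotic lowering): /i/ is a high vowel immediately before /r/, so it lowers to [e]. /febvirogikedibegog/ → febverogikedibegog.
Rule 5 (final devoicing): /g/ is a voiced obstruent in word-final position, so it devoices to [k]. /febverogikedibegog/ → febverogikedibegok.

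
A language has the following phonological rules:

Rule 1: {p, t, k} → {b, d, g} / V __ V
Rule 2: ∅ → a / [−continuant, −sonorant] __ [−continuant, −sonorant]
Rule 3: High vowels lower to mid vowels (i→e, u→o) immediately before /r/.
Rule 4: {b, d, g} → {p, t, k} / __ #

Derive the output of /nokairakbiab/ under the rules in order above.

Rule 1 (intervocalic voicing): /k/ is a voiceless stop between vowels /o/ and /a/, so it voices to [g]. /nokairakbiab/ → nogairakbiab.
Rule 2 (stop-cluster a-epenthesis): /k/ and /b/ form a stop–stop cluster, so [a] is inserted between them. /nogairakbiab/ → nogairakabiab.
Rule 3 (pre-rhotic lowering): /i/ is a high vowel immediately before /r/, so it lowers to [e]. /nogairakabiab/ → nogaerakabiab.
Rule 4 (final devoicing): /b/ is a voiced stop in word-final position, so it devoices to [p]. /nogaerakabiab/ → nogaerakabiap.

nogaerakabiap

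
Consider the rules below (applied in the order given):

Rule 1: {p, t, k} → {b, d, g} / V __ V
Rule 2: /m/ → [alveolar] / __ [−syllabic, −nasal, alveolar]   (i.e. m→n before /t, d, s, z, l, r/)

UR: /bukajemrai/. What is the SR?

bugajenrai

Rule 1 (intervocalic voicing): /k/ is a voiceless stop between vowels /u/ and /a/, so it voices to [g]. /bukajemrai/ → bugajemrai.
Rule 2 (nasal place assimilation): /m/ precedes the alveolar consonant /r/, so it assimilates in place to [n]. /bugajemrai/ → bugajenrai.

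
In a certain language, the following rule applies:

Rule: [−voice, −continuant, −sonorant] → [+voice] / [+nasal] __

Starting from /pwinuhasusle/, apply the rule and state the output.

pwinuhasusle

No segment of /pwinuhasusle/ meets the structural description of the rule, so the form surfaces unchanged.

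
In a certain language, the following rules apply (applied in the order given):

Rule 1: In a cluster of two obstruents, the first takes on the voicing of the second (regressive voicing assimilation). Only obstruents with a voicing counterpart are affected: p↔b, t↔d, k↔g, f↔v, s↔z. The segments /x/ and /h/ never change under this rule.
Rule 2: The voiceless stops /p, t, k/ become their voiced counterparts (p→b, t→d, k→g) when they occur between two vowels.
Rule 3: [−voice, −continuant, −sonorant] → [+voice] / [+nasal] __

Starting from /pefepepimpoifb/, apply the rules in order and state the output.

Rule 1 (regressive voicing assimilation): /f/ precedes the voiced obstruent /b/, so it voices to [v] by assimilation. /pefepepimpoifb/ → pefepepimpoivb.
Rule 2 (intervocalic voicing): /p/ is a voiceless stop between vowels /e/ and /e/, so it voices to [b]. /p/ is a voiceless stop between vowels /e/ and /i/, so it voices to [b]. /pefepepimpoivb/ → pefebebimpoivb.
Rule 3 (post-nasal voicing): /p/ is a voiceless stop immediately after the nasal /m/, so it voices to [b]. /pefebebimpoivb/ → pefebebimboivb.

pefebebimboivb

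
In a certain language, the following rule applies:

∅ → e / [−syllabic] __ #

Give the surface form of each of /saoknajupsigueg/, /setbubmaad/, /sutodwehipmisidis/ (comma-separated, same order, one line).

saoknajupsiguege, setbubmaade, sutodwehipmisidise

/saoknajupsigueg/: the form ends in the consonant /g/, so [e] is inserted word-finally. → [saoknajupsiguege].
/setbubmaad/: the form ends in the consonant /d/, so [e] is inserted word-finally. → [setbubmaade].
/sutodwehipmisidis/: the form ends in the consonant /s/, so [e] is inserted word-finally. → [sutodwehipmisidise].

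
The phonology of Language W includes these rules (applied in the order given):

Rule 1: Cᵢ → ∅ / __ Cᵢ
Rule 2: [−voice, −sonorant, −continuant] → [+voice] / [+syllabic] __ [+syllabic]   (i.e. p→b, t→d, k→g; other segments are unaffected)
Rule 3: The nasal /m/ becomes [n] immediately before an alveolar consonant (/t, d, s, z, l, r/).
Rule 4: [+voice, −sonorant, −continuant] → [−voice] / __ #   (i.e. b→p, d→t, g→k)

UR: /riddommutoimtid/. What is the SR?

Rule 1 (degemination): /dd/ is a geminate; the first /d/ deletes. /mm/ is a geminate; the first /m/ deletes. /riddommutoimtid/ → ridomutoimtid.
Rule 2 (intervocalic voicing): /t/ is a voiceless stop between vowels /u/ and /o/, so it voices to [d]. /ridomutoimtid/ → ridomudoimtid.
Rule 3 (nasal place assimilation): /m/ precedes the alveolar consonant /t/, so it assimilates in place to [n]. /ridomudoimtid/ → ridomudointid.
Rule 4 (final devoicing): /d/ is a voiced stop in word-final position, so it devoices to [t]. /ridomudointid/ → ridomudointit.

ridomudointit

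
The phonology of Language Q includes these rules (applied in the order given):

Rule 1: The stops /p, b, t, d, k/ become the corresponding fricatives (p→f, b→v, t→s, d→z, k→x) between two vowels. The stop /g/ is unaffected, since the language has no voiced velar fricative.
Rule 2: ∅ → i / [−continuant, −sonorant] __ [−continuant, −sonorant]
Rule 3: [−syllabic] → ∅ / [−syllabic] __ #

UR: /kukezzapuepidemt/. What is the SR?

Rule 1 (intervocalic spirantization): /k/ is a stop between vowels /u/ and /e/, so it spirantizes to the fricative [x]. /p/ is a stop between vowels /a/ and /u/, so it spirantizes to the fricative [f]. /p/ is a stop between vowels /e/ and /i/, so it spirantizes to the fricative [f]. /d/ is a stop between vowels /i/ and /e/, so it spirantizes to the fricative [z]. /kukezzapuepidemt/ → kuxezzafuefizemt.
Rule 2 (stop-cluster i-epenthesis): no segment meets the environment; /kuxezzafuefizemt/ is unchanged.
Rule 3 (final cluster simplification): /t/ is the second consonant of a word-final cluster /mt/, so it deletes. /kuxezzafuefizemt/ → kuxezzafuefizem.

kuxezzafuefizem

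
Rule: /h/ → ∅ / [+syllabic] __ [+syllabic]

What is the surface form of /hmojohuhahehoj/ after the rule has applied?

hmojouaeoj

/h/ occurs between vowels /o/ and /u/, so it deletes.
/h/ occurs between vowels /u/ and /a/, so it deletes.
/h/ occurs between vowels /a/ and /e/, so it deletes.
/h/ occurs between vowels /e/ and /o/, so it deletes.
The other instance of /h/ does not occur in the required environment and remains unchanged.
Surface form: [hmojouaeoj].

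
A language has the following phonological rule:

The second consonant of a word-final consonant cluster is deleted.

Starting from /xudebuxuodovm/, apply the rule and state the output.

xudebuxuodov

/m/ is the second consonant of a word-final cluster /vm/, so it deletes.
Surface form: [xudebuxuodov].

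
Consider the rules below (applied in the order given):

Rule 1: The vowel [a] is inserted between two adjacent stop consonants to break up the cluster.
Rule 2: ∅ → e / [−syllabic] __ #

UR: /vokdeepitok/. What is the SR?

vokadeepitoke

Rule 1 (stop-cluster a-epenthesis): /k/ and /d/ form a stop–stop cluster, so [a] is inserted between them. /vokdeepitok/ → vokadeepitok.
Rule 2 (final e-epenthesis): the form ends in the consonant /k/, so [e] is inserted word-finally. /vokadeepitok/ → vokadeepitoke.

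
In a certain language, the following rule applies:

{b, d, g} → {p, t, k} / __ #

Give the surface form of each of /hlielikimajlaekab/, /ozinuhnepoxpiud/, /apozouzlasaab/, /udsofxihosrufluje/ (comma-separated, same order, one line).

/hlielikimajlaekab/: /b/ is a voiced stop in word-final position, so it devoices to [p]. → [hlielikimajlaekap].
/ozinuhnepoxpiud/: /d/ is a voiced stop in word-final position, so it devoices to [t]. → [ozinuhnepoxpiut].
/apozouzlasaab/: /b/ is a voiced stop in word-final position, so it devoices to [p]. → [apozouzlasaap].
/udsofxihosrufluje/: the rule's environment is not met; surfaces unchanged as [udsofxihosrufluje].

hlielikimajlaekap, ozinuhnepoxpiut, apozouzlasaap, udsofxihosrufluje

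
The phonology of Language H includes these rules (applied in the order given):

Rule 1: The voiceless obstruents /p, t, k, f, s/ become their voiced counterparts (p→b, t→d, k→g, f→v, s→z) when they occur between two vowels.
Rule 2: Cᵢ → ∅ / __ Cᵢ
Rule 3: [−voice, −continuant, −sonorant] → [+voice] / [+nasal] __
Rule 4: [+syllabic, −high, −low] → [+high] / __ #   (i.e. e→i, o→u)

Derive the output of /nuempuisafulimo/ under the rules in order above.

Rule 1 (intervocalic voicing): /s/ is a voiceless obstruent between vowels /i/ and /a/, so it voices to [z]. /f/ is a voiceless obstruent between vowels /a/ and /u/, so it voices to [v]. /nuempuisafulimo/ → nuempuizavulimo.
Rule 2 (degemination): no segment meets the environment; /nuempuizavulimo/ is unchanged.
Rule 3 (post-nasal voicing): /p/ is a voiceless stop immediately after the nasal /m/, so it voices to [b]. /nuempuizavulimo/ → nuembuizavulimo.
Rule 4 (final vowel raising): /o/ is a mid vowel in word-final position, so it raises to [u]. /nuembuizavulimo/ → nuembuizavulimu.

nuembuizavulimu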